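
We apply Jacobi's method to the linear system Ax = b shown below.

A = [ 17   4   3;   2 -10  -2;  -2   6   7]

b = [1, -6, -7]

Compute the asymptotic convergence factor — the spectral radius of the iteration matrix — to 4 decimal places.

Diagonal D = diag(17, -10, 7); L, U strict lower/upper.
Jacobi: T = -D⁻¹(L+U), T[2,0] = -(-2)/(7) = +0.2857; T[2,2] = 0.
  T[0,:] = [+0.0000  -0.2353  -0.1765]
  T[1,:] = [+0.2000  +0.0000  -0.2000]
  T[2,:] = [+0.2857  -0.8571  +0.0000]
|λ(T)| sorted: 0.4215, 0.3220, 0.3220.
spectral radius ρ = 0.4215; 0.4215 < 1 ⇒ converges.

0.4215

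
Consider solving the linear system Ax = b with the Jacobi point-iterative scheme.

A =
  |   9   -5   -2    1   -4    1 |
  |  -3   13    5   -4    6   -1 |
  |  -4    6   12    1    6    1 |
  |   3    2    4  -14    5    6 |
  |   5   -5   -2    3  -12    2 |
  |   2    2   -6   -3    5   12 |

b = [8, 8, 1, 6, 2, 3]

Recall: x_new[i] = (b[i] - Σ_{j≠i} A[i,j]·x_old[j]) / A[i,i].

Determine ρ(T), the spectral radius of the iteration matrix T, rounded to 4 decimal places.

1.2150

Let D = diag(9, 13, 12, -14, -12, 12); L, U the strict triangles.
T_J = -D⁻¹(L+U): T[3,1] = -(2)/(-14) = +0.1429; T[3,3] = 0.
  T[0,:] = [+0.0000, +0.5556, +0.2222, -0.1111, +0.4444, -0.1111]
  T[1,:] = [+0.2308, +0.0000, -0.3846, +0.3077, -0.4615, +0.0769]
  T[2,:] = [+0.3333, -0.5000, +0.0000, -0.0833, -0.5000, -0.0833]
  T[3,:] = [+0.2143, +0.1429, +0.2857, +0.0000, +0.3571, +0.4286]
  T[4,:] = [+0.4167, -0.4167, -0.1667, +0.2500, +0.0000, +0.1667]
  T[5,:] = [-0.1667, -0.1667, +0.5000, +0.2500, -0.4167, +0.0000]
|λ(T)| sorted: 1.2150, 0.5668, 0.5668, 0.4260, 0.4260, 0.3779.
ρ(T) = max|λ| = 1.2150; 1.2150 > 1: divergent.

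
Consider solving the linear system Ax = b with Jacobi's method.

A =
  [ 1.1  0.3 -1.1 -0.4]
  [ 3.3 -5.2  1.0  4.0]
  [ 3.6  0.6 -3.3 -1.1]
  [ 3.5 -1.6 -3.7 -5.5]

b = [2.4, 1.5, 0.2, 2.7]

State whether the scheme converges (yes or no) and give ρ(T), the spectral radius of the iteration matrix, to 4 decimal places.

Split A = D + L + U, D = diag(1.1, -5.2, -3.3, -5.5).
Jacobi: T = -D⁻¹(L+U), T[0,1] = -(0.3)/(1.1) = -0.2727; T[0,0] = 0.
  T[0,:] = [+0.0000  -0.2727  +1.0000  +0.3636]
  T[1,:] = [+0.6346  +0.0000  +0.1923  +0.7692]
  T[2,:] = [+1.0909  +0.1818  +0.0000  -0.3333]
  T[3,:] = [+0.6364  -0.2909  -0.6727  +0.0000]
|roots of det(T-λI)|: 1.3994, 1.0117, 0.6176, 0.6176.
spectral radius ρ = 1.3994; 1.3994 > 1, so it fails to converge.

no, ρ = 1.3994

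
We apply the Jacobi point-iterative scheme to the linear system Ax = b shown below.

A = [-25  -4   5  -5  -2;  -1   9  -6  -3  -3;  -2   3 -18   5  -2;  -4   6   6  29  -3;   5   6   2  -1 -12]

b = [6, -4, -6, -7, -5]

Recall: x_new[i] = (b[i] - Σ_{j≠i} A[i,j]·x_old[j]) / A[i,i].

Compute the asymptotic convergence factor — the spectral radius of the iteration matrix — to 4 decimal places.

Write A = D+L+U with D = diag(-25, 9, -18, 29, -12).
T_J = -D⁻¹(L+U): T[4,1] = -(6)/(-12) = +0.5000; T[4,4] = 0.
  T[0,:] = [+0.0000 -0.1600 +0.2000 -0.2000 -0.0800]
  T[1,:] = [+0.1111 +0.0000 +0.6667 +0.3333 +0.3333]
  T[2,:] = [-0.1111 +0.1667 +0.0000 +0.2778 -0.1111]
  T[3,:] = [+0.1379 -0.2069 -0.2069 +0.0000 +0.1034]
  T[4,:] = [+0.4167 +0.5000 +0.1667 -0.0833 +0.0000]
eigenvalue magnitudes: 0.5621, 0.4046, 0.4046, 0.3029, 0.3029.
spectral radius ρ = 0.5621; 0.5621 < 1 ⇒ converges.

0.5621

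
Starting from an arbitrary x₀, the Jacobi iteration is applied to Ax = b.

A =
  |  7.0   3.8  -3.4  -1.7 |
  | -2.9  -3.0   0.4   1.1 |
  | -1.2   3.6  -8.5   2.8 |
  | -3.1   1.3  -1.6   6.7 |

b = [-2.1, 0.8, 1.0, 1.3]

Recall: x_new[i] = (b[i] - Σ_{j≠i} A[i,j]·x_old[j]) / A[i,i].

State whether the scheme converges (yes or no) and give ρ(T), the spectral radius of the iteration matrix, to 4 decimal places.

yes, ρ = 0.8795

A = D + L + U where D = diag(7, -3, -8.5, 6.7).
Jacobi T = -D⁻¹(L+U): T[0,1] = -(3.8)/(7) = -0.5429; T[0,0] = 0.
  T[0,:] = [+0.0000, -0.5429, +0.4857, +0.2429]
  T[1,:] = [-0.9667, +0.0000, +0.1333, +0.3667]
  T[2,:] = [-0.1412, +0.4235, +0.0000, +0.3294]
  T[3,:] = [+0.4627, -0.1940, +0.2388, +0.0000]
|λ(T)| sorted: 0.8795, 0.5953, 0.3621, 0.0779.
spectral radius ρ = 0.8795; 0.8795 < 1: convergent.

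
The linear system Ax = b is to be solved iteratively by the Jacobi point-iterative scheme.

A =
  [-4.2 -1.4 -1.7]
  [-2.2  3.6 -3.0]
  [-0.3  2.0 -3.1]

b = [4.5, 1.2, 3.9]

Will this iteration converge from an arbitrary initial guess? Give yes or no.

yes

A = D + L + U where D = diag(-4.2, 3.6, -3.1).
T_J = -D⁻¹(L+U): T[1,2] = -(-3)/(3.6) = +0.8333; T[1,1] = 0.
  T[0,:] = [+0.0000, -0.3333, -0.4048]
  T[1,:] = [+0.6111, +0.0000, +0.8333]
  T[2,:] = [-0.0968, +0.6452, +0.0000]
eigenvalue magnitudes: 0.7428, 0.4227, 0.4227.
ρ(T) = max|λ| = 0.7428; 0.7428 < 1: convergent.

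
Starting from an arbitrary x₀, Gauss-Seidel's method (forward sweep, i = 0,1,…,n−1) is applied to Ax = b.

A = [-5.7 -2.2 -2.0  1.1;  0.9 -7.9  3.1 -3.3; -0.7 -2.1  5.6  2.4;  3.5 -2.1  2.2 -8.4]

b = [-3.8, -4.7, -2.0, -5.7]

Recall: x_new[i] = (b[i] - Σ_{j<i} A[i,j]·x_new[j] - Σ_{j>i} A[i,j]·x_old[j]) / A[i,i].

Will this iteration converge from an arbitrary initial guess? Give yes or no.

Diagonal D = diag(-5.7, -7.9, 5.6, -8.4); L, U strict lower/upper.
GS T = -(D+L)⁻¹U: row 0 first, T[0,3] = -(1.1)/(-5.7) = +0.1930; later rows by forward substitution.
  T[0,:] = [+0.0000  -0.3860  -0.3509  +0.1930]
  T[1,:] = [+0.0000  -0.0440  +0.3524  -0.3957]
  T[2,:] = [+0.0000  -0.0647  +0.0883  -0.5528]
  T[3,:] = [+0.0000  -0.1668  -0.2112  +0.0345]
|eigenvalues of T|: 0.5056, 0.2313, 0.2313, 0.0000.
spectral radius ρ = 0.5056; 0.5056 < 1 ⇒ converges.

yes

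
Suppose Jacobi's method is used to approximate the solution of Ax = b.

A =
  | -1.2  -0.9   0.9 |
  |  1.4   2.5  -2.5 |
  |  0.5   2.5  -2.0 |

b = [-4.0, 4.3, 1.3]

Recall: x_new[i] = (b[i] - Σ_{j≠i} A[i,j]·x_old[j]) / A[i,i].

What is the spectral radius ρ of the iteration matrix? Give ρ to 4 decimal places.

1.5247

A = D + L + U where D = diag(-1.2, 2.5, -2).
Jacobi: T = -D⁻¹(L+U), T[2,1] = -(2.5)/(-2) = +1.2500; T[2,2] = 0.
  T[0,:] = [+0.0000, -0.7500, +0.7500]
  T[1,:] = [-0.5600, +0.0000, +1.0000]
  T[2,:] = [+0.2500, +1.2500, +0.0000]
|λ(T)| sorted: 1.5247, 1.0999, 0.4249.
ρ = 1.5247; 1.5247 > 1 ⇒ diverges.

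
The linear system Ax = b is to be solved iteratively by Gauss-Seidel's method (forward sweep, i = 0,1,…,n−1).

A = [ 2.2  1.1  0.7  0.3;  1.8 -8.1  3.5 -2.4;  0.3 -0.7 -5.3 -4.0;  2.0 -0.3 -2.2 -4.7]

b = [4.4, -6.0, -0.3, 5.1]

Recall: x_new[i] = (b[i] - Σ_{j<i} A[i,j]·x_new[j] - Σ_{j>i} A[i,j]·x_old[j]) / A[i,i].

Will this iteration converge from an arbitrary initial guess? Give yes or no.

Diagonal D = diag(2.2, -8.1, -5.3, -4.7); L, U strict lower/upper.
T_GS = -(D+L)⁻¹U: row 0 first, T[0,2] = -(0.7)/(2.2) = -0.3182; later rows by forward substitution.
  T[0,:] = [+0.0000, -0.5000, -0.3182, -0.1364]
  T[1,:] = [+0.0000, -0.1111, +0.3614, -0.3266]
  T[2,:] = [+0.0000, -0.0136, -0.0657, -0.7193]
  T[3,:] = [+0.0000, -0.1993, -0.1277, +0.2995]
|λ(T)| sorted: 0.6210, 0.3343, 0.3343, 0.0000.
spectral radius ρ = 0.6210; 0.6210 < 1: convergent.

yes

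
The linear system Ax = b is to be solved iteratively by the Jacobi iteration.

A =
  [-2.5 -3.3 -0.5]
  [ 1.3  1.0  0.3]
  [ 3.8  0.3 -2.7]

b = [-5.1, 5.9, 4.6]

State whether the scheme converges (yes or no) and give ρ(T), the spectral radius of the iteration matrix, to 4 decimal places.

Diagonal D = diag(-2.5, 1, -2.7); L, U strict lower/upper.
Jacobi: T = -D⁻¹(L+U), T[0,2] = -(-0.5)/(-2.5) = -0.2000; T[0,0] = 0.
  T[0,:] = [+0.0000 -1.3200 -0.2000]
  T[1,:] = [-1.3000 +0.0000 -0.3000]
  T[2,:] = [+1.4074 +0.1111 +0.0000]
|eigenvalues of T|: 1.3543, 0.8373, 0.5170.
ρ(T) = max|λ| = 1.3543; 1.3543 > 1: divergent.

no, ρ = 1.3543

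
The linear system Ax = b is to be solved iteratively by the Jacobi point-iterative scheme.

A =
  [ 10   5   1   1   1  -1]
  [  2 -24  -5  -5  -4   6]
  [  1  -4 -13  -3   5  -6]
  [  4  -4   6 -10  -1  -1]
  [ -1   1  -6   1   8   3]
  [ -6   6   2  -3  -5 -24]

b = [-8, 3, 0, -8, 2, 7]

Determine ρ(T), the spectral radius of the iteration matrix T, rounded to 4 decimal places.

A = D + L + U where D = diag(10, -24, -13, -10, 8, -24).
Jacobi: T = -D⁻¹(L+U), T[4,2] = -(-6)/(8) = +0.7500; T[4,4] = 0.
  T[0,:] = [+0.0000  -0.5000  -0.1000  -0.1000  -0.1000  +0.1000]
  T[1,:] = [+0.0833  +0.0000  -0.2083  -0.2083  -0.1667  +0.2500]
  T[2,:] = [+0.0769  -0.3077  +0.0000  -0.2308  +0.3846  -0.4615]
  T[3,:] = [+0.4000  -0.4000  +0.6000  +0.0000  -0.1000  -0.1000]
  T[4,:] = [+0.1250  -0.1250  +0.7500  -0.1250  +0.0000  -0.3750]
  T[5,:] = [-0.2500  +0.2500  +0.0833  -0.1250  -0.2083  +0.0000]
|eigenvalues of T|: 0.8319, 0.4774, 0.4774, 0.2430, 0.2430, 0.1494.
spectral radius ρ = 0.8319; 0.8319 < 1 ⇒ converges.

0.8319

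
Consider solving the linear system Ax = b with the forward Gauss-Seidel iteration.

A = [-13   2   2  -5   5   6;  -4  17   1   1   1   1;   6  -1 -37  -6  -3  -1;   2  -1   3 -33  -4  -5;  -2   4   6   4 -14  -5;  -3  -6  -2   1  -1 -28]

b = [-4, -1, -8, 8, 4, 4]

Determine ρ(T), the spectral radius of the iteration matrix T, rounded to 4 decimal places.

Write A = D+L+U with D = diag(-13, 17, -37, -33, -14, -28).
Gauss-Seidel: T = -(D+L)⁻¹U, row 0 first, T[0,4] = -(5)/(-13) = +0.3846; later rows by forward substitution.
  T[0,:] = [+0.0000  +0.1538  +0.1538  -0.3846  +0.3846  +0.4615]
  T[1,:] = [+0.0000  +0.0362  -0.0226  -0.1493  +0.0317  +0.0498]
  T[2,:] = [+0.0000  +0.0240  +0.0256  -0.2205  -0.0196  +0.0465]
  T[3,:] = [+0.0000  +0.0104  +0.0123  -0.0388  -0.1006  -0.1208]
  T[4,:] = [+0.0000  +0.0016  -0.0140  -0.0933  -0.0830  -0.4235]
  T[5,:] = [+0.0000  -0.0256  -0.0125  +0.0909  -0.0472  -0.0526]
|roots of det(T-λI)|: 0.1761, 0.1283, 0.1003, 0.1003, 0.0299, 0.0000.
ρ = 0.1761; 0.1761 < 1, so it converges for any x₀.

0.1761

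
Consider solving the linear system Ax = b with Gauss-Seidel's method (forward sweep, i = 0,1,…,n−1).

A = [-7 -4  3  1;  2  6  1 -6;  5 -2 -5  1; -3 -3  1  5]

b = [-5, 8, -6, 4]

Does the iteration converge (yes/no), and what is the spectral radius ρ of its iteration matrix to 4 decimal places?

yes, ρ = 0.8364

Write A = D+L+U with D = diag(-7, 6, -5, 5).
GS T = -(D+L)⁻¹U: row 0 first, T[0,1] = -(-4)/(-7) = -0.5714; later rows by forward substitution.
  T[0,:] = [+0.0000 -0.5714 +0.4286 +0.1429]
  T[1,:] = [+0.0000 +0.1905 -0.3095 +0.9524]
  T[2,:] = [+0.0000 -0.6476 +0.5524 -0.0381]
  T[3,:] = [+0.0000 -0.0990 -0.0390 +0.6648]
eigenvalue magnitudes: 0.8364, 0.5462, 0.0250, 0.0000.
spectral radius ρ = 0.8364; 0.8364 < 1 ⇒ converges.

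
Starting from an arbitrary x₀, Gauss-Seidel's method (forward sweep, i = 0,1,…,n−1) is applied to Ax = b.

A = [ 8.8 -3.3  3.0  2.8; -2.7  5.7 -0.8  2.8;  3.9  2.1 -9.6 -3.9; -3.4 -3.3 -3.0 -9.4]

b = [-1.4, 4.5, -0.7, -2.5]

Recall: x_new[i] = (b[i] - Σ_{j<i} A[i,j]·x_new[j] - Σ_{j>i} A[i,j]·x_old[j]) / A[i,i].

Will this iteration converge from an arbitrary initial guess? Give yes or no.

yes

Diagonal D = diag(8.8, 5.7, -9.6, -9.4); L, U strict lower/upper.
Gauss-Seidel: T = -(D+L)⁻¹U, row 0 first, T[0,2] = -(3)/(8.8) = -0.3409; later rows by forward substitution.
  T[0,:] = [+0.0000 +0.3750 -0.3409 -0.3182]
  T[1,:] = [+0.0000 +0.1776 -0.0211 -0.6419]
  T[2,:] = [+0.0000 +0.1912 -0.1431 -0.6759]
  T[3,:] = [+0.0000 -0.2590 +0.1764 +0.5562]
moduli |λ_i(T)| = 0.6798, 0.1067, 0.1067, 0.0000.
ρ(T) = max|λ| = 0.6798; 0.6798 < 1 ⇒ converges.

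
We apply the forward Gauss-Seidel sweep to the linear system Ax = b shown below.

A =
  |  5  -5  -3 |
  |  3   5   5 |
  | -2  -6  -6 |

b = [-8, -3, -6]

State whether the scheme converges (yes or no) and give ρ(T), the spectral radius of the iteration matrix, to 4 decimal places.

Split A = D + L + U, D = diag(5, 5, -6).
GS T = -(D+L)⁻¹U: row 0 first, T[0,1] = -(-5)/(5) = +1.0000; later rows by forward substitution.
  T[0,:] = [+0.0000  +1.0000  +0.6000]
  T[1,:] = [+0.0000  -0.6000  -1.3600]
  T[2,:] = [+0.0000  +0.2667  +1.1600]
|λ(T)| sorted: 0.9217, 0.3617, 0.0000.
ρ(T) = max|λ| = 0.9217; 0.9217 < 1 ⇒ converges.

yes, ρ = 0.9217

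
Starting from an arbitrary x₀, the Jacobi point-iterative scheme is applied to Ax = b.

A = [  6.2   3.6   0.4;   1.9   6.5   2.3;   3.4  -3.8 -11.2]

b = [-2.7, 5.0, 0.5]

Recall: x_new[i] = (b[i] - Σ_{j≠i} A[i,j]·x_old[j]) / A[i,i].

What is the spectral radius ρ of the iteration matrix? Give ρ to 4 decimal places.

0.6026

Let D = diag(6.2, 6.5, -11.2); L, U the strict triangles.
Jacobi: T = -D⁻¹(L+U), T[2,0] = -(3.4)/(-11.2) = +0.3036; T[2,2] = 0.
  T[0,:] = [+0.0000  -0.5806  -0.0645]
  T[1,:] = [-0.2923  +0.0000  -0.3538]
  T[2,:] = [+0.3036  -0.3393  +0.0000]
|roots of det(T-λI)|: 0.6026, 0.3048, 0.3048.
ρ(T) = max|λ| = 0.6026; 0.6026 < 1, so it converges for any x₀.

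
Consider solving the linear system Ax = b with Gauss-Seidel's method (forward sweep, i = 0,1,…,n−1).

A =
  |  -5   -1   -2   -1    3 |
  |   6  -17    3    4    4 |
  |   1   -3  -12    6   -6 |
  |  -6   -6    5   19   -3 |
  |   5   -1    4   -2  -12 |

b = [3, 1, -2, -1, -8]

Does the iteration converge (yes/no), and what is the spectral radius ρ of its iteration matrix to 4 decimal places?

yes, ρ = 0.5086

Write A = D+L+U with D = diag(-5, -17, -12, 19, -12).
GS T = -(D+L)⁻¹U: row 0 first, T[0,2] = -(-2)/(-5) = -0.4000; later rows by forward substitution.
  T[0,:] = [+0.0000, -0.2000, -0.4000, -0.2000, +0.6000]
  T[1,:] = [+0.0000, -0.0706, +0.0353, +0.1647, +0.4471]
  T[2,:] = [+0.0000, +0.0010, -0.0422, +0.4422, -0.5618]
  T[3,:] = [+0.0000, -0.0857, -0.1041, -0.1275, +0.6364]
  T[4,:] = [+0.0000, -0.0628, -0.1663, +0.0716, -0.0806]
|roots of det(T-λI)|: 0.5086, 0.2950, 0.2950, 0.0262, 0.0000.
ρ(T) = max|λ| = 0.5086; 0.5086 < 1, so it converges for any x₀.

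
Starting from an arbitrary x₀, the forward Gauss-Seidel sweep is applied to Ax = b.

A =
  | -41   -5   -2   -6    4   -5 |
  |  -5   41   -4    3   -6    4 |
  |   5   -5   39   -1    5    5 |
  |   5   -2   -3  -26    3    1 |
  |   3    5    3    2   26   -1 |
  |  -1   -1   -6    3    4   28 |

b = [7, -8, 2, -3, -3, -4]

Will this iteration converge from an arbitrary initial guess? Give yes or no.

Let D = diag(-41, 41, 39, -26, 26, 28); L, U the strict triangles.
Gauss-Seidel: T = -(D+L)⁻¹U, row 0 first, T[0,4] = -(4)/(-41) = +0.0976; later rows by forward substitution.
  T[0,:] = [+0.0000 -0.1220 -0.0488 -0.1463 +0.0976 -0.1220]
  T[1,:] = [+0.0000 -0.0149 +0.0916 -0.0910 +0.1582 -0.1124]
  T[2,:] = [+0.0000 +0.0137 +0.0180 +0.0327 -0.1204 -0.1270]
  T[3,:] = [+0.0000 -0.0239 -0.0185 -0.0249 +0.1359 +0.0383]
  T[4,:] = [+0.0000 +0.0172 -0.0126 +0.0325 -0.0382 +0.0859]
  T[5,:] = [+0.0000 -0.0018 +0.0092 -0.0034 -0.0258 -0.0520]
|eigenvalues of T|: 0.1505, 0.0301, 0.0301, 0.0263, 0.0135, 0.0000.
spectral radius ρ = 0.1505; 0.1505 < 1: convergent.

yes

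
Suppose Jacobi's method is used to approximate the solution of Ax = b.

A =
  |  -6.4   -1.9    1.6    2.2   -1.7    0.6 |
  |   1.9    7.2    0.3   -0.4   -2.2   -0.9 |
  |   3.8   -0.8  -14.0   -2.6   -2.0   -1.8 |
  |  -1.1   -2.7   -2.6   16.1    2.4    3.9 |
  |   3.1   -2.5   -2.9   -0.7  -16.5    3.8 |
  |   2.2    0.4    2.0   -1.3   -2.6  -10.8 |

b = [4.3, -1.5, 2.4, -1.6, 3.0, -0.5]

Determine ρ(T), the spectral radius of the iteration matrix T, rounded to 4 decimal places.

Write A = D+L+U with D = diag(-6.4, 7.2, -14, 16.1, -16.5, -10.8).
Jacobi T = -D⁻¹(L+U): T[0,3] = -(2.2)/(-6.4) = +0.3438; T[0,0] = 0.
  T[0,:] = [+0.0000, -0.2969, +0.2500, +0.3438, -0.2656, +0.0938]
  T[1,:] = [-0.2639, +0.0000, -0.0417, +0.0556, +0.3056, +0.1250]
  T[2,:] = [+0.2714, -0.0571, +0.0000, -0.1857, -0.1429, -0.1286]
  T[3,:] = [+0.0683, +0.1677, +0.1615, +0.0000, -0.1491, -0.2422]
  T[4,:] = [+0.1879, -0.1515, -0.1758, -0.0424, +0.0000, +0.2303]
  T[5,:] = [+0.2037, +0.0370, +0.1852, -0.1204, -0.2407, +0.0000]
eigenvalue magnitudes: 0.5147, 0.3340, 0.3340, 0.2136, 0.2136, 0.0641.
spectral radius ρ = 0.5147; 0.5147 < 1, so it converges for any x₀.

0.5147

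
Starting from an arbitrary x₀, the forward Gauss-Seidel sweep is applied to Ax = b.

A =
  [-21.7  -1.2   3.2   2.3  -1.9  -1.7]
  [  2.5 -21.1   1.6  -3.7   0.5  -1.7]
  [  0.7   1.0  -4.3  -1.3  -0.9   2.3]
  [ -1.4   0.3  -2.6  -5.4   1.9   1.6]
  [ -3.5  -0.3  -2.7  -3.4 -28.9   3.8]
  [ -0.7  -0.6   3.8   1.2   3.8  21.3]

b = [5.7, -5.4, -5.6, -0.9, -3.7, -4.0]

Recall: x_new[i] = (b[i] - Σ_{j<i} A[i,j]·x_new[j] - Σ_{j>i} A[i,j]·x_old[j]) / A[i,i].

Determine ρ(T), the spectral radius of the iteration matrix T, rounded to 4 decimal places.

Split A = D + L + U, D = diag(-21.7, -21.1, -4.3, -5.4, -28.9, 21.3).
Gauss-Seidel: T = -(D+L)⁻¹U, row 0 first, T[0,4] = -(-1.9)/(-21.7) = -0.0876; later rows by forward substitution.
  T[0,:] = [+0.0000, -0.0553, +0.1475, +0.1060, -0.0876, -0.0783]
  T[1,:] = [+0.0000, -0.0066, +0.0933, -0.1628, +0.0133, -0.0899]
  T[2,:] = [+0.0000, -0.0105, +0.0457, -0.3229, -0.2205, +0.5012]
  T[3,:] = [+0.0000, +0.0190, -0.0551, +0.1190, +0.4814, +0.0703]
  T[4,:] = [+0.0000, +0.0055, -0.0166, +0.0050, -0.0256, +0.0868]
  T[5,:] = [+0.0000, -0.0022, +0.0054, +0.0489, +0.0143, -0.1140]
eigenvalue magnitudes: 0.2407, 0.1444, 0.1444, 0.0196, 0.0196, 0.0000.
spectral radius ρ = 0.2407; 0.2407 < 1, so it converges for any x₀.

0.2407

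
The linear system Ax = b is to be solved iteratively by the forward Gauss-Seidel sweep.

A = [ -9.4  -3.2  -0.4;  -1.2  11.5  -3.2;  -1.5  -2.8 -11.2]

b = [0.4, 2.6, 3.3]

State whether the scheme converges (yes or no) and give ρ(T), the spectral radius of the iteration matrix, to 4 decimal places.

A = D + L + U where D = diag(-9.4, 11.5, -11.2).
T_GS = -(D+L)⁻¹U: row 0 first, T[0,1] = -(-3.2)/(-9.4) = -0.3404; later rows by forward substitution.
  T[0,:] = [+0.0000, -0.3404, -0.0426]
  T[1,:] = [+0.0000, -0.0355, +0.2738]
  T[2,:] = [+0.0000, +0.0545, -0.0628]
|eigenvalues of T|: 0.1720, 0.0737, 0.0000.
spectral radius ρ = 0.1720; 0.1720 < 1 ⇒ converges.

yes, ρ = 0.1720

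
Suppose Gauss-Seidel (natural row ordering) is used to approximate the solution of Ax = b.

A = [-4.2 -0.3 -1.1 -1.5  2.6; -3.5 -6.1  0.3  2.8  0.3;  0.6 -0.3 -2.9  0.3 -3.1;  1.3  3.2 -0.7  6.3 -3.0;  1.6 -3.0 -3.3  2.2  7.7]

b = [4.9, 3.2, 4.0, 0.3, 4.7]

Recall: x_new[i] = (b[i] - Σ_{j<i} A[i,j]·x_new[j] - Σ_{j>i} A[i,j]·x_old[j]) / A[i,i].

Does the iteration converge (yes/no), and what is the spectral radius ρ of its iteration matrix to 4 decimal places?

yes, ρ = 0.8336

A = D + L + U where D = diag(-4.2, -6.1, -2.9, 6.3, 7.7).
T_GS = -(D+L)⁻¹U: row 0 first, T[0,4] = -(2.6)/(-4.2) = +0.6190; later rows by forward substitution.
  T[0,:] = [+0.0000 -0.0714 -0.2619 -0.3571 +0.6190]
  T[1,:] = [+0.0000 +0.0410 +0.1995 +0.6639 -0.3060]
  T[2,:] = [+0.0000 -0.0190 -0.0748 -0.0391 -0.9092]
  T[3,:] = [+0.0000 -0.0082 -0.0556 -0.2679 +0.4029]
  T[4,:] = [+0.0000 +0.0250 +0.1159 +0.3927 -0.7526]
|roots of det(T-λI)|: 0.8336, 0.1403, 0.0841, 0.0037, 0.0000.
ρ = 0.8336; 0.8336 < 1, so it converges for any x₀.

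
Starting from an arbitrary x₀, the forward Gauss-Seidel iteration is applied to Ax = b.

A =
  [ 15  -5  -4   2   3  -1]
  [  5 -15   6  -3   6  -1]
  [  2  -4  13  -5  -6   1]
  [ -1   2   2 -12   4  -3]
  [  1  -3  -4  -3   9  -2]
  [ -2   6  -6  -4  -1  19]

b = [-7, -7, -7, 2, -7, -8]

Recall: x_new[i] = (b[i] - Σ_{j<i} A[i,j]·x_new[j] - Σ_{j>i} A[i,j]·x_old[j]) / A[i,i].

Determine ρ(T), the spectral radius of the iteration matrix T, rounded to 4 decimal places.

0.8404

Write A = D+L+U with D = diag(15, -15, 13, -12, 9, 19).
Gauss-Seidel: T = -(D+L)⁻¹U, row 0 first, T[0,4] = -(3)/(15) = -0.2000; later rows by forward substitution.
  T[0,:] = [+0.0000  +0.3333  +0.2667  -0.1333  -0.2000  +0.0667]
  T[1,:] = [+0.0000  +0.1111  +0.4889  -0.2444  +0.3333  -0.0444]
  T[2,:] = [+0.0000  -0.0171  +0.1094  +0.3299  +0.5949  -0.1009]
  T[3,:] = [+0.0000  -0.0121  +0.0775  +0.0254  +0.5047  -0.2798]
  T[4,:] = [+0.0000  -0.0116  +0.2078  +0.0884  +0.5660  +0.0619]
  T[5,:] = [+0.0000  -0.0086  -0.0645  +0.1773  +0.1976  -0.0664]
moduli |λ_i(T)| = 0.8404, 0.2654, 0.2654, 0.1221, 0.0553, 0.0000.
spectral radius ρ = 0.8404; 0.8404 < 1, so it converges for any x₀.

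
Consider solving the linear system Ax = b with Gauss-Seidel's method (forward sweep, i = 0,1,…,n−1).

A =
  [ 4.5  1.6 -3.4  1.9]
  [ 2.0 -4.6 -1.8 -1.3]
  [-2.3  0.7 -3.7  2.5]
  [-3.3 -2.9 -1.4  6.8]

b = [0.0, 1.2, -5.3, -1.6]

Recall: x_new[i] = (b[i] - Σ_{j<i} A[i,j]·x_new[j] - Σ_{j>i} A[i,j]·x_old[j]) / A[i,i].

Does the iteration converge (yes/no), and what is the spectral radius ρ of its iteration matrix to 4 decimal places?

Let D = diag(4.5, -4.6, -3.7, 6.8); L, U the strict triangles.
GS T = -(D+L)⁻¹U: row 0 first, T[0,3] = -(1.9)/(4.5) = -0.4222; later rows by forward substitution.
  T[0,:] = [+0.0000, -0.3556, +0.7556, -0.4222]
  T[1,:] = [+0.0000, -0.1546, -0.0628, -0.4662]
  T[2,:] = [+0.0000, +0.1918, -0.4816, +0.8499]
  T[3,:] = [+0.0000, -0.1990, +0.2407, -0.2287]
|eigenvalues of T|: 0.8803, 0.2355, 0.2201, 0.0000.
ρ = 0.8803; 0.8803 < 1 ⇒ converges.

yes, ρ = 0.8803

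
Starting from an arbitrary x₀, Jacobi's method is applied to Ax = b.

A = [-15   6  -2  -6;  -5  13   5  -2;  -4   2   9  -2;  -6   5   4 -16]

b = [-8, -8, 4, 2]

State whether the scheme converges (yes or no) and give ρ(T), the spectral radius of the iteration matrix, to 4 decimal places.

Write A = D+L+U with D = diag(-15, 13, 9, -16).
T_J = -D⁻¹(L+U): T[3,1] = -(5)/(-16) = +0.3125; T[3,3] = 0.
  T[0,:] = [+0.0000  +0.4000  -0.1333  -0.4000]
  T[1,:] = [+0.3846  +0.0000  -0.3846  +0.1538]
  T[2,:] = [+0.4444  -0.2222  +0.0000  +0.2222]
  T[3,:] = [-0.3750  +0.3125  +0.2500  +0.0000]
eigenvalue magnitudes: 0.8394, 0.3538, 0.3538, 0.2454.
spectral radius ρ = 0.8394; 0.8394 < 1: convergent.

yes, ρ = 0.8394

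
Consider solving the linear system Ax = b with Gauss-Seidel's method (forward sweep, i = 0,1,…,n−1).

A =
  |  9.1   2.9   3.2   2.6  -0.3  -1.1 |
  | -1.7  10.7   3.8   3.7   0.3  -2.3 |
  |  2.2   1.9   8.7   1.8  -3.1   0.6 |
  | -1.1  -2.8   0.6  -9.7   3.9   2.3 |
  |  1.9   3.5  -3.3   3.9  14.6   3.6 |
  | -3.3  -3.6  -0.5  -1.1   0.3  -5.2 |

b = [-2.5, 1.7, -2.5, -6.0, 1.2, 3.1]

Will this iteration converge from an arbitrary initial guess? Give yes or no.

Write A = D+L+U with D = diag(9.1, 10.7, 8.7, -9.7, 14.6, -5.2).
T_GS = -(D+L)⁻¹U: row 0 first, T[0,2] = -(3.2)/(9.1) = -0.3516; later rows by forward substitution.
  T[0,:] = [+0.0000  -0.3187  -0.3516  -0.2857  +0.0330  +0.1209]
  T[1,:] = [+0.0000  -0.0506  -0.4110  -0.3912  -0.0228  +0.2342]
  T[2,:] = [+0.0000  +0.0916  +0.1787  -0.0492  +0.3530  -0.1507]
  T[3,:] = [+0.0000  +0.0564  +0.1696  +0.1423  +0.4267  +0.1465]
  T[4,:] = [+0.0000  +0.0593  +0.1394  +0.0818  -0.0330  -0.3916]
  T[5,:] = [+0.0000  +0.2200  +0.4627  +0.4315  -0.1313  -0.2779]
|λ(T)| sorted: 0.7272, 0.4597, 0.4597, 0.1533, 0.0625, 0.0000.
spectral radius ρ = 0.7272; 0.7272 < 1 ⇒ converges.

yes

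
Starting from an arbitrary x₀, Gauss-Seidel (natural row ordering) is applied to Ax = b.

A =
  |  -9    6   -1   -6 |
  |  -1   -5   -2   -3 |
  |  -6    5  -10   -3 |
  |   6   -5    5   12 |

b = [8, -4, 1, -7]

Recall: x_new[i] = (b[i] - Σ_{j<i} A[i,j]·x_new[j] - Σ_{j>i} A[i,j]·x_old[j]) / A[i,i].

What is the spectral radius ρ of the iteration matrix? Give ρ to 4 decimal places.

Let D = diag(-9, -5, -10, 12); L, U the strict triangles.
GS T = -(D+L)⁻¹U: row 0 first, T[0,1] = -(6)/(-9) = +0.6667; later rows by forward substitution.
  T[0,:] = [+0.0000, +0.6667, -0.1111, -0.6667]
  T[1,:] = [+0.0000, -0.1333, -0.3778, -0.4667]
  T[2,:] = [+0.0000, -0.4667, -0.1222, -0.1333]
  T[3,:] = [+0.0000, -0.1944, -0.0509, +0.1944]
|eigenvalues of T|: 0.6394, 0.4342, 0.1441, 0.0000.
ρ(T) = max|λ| = 0.6394; 0.6394 < 1 ⇒ converges.

0.6394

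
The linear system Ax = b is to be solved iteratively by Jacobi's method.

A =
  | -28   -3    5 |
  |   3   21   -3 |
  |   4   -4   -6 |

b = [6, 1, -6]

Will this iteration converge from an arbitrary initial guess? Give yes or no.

Split A = D + L + U, D = diag(-28, 21, -6).
T_J = -D⁻¹(L+U): T[2,0] = -(4)/(-6) = +0.6667; T[2,2] = 0.
  T[0,:] = [+0.0000 -0.1071 +0.1786]
  T[1,:] = [-0.1429 +0.0000 +0.1429]
  T[2,:] = [+0.6667 -0.6667 +0.0000]
|roots of det(T-λI)|: 0.2562, 0.1629, 0.1629.
ρ(T) = max|λ| = 0.2562; 0.2562 < 1: convergent.

yes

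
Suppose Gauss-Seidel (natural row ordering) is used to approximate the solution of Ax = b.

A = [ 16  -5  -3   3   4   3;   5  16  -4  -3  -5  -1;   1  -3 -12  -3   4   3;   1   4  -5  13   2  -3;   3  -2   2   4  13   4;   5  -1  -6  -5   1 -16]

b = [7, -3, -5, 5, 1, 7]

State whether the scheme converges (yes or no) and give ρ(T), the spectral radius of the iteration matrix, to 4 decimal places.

A = D + L + U where D = diag(16, 16, -12, 13, 13, -16).
Gauss-Seidel: T = -(D+L)⁻¹U, row 0 first, T[0,2] = -(-3)/(16) = +0.1875; later rows by forward substitution.
  T[0,:] = [+0.0000 +0.3125 +0.1875 -0.1875 -0.2500 -0.1875]
  T[1,:] = [+0.0000 -0.0977 +0.1914 +0.2461 +0.3906 +0.1211]
  T[2,:] = [+0.0000 +0.0505 -0.0322 -0.3271 +0.2148 +0.2041]
  T[3,:] = [+0.0000 +0.0254 -0.0857 -0.1871 -0.1722 +0.2864]
  T[4,:] = [+0.0000 -0.1027 +0.0175 +0.1890 +0.1377 -0.3653]
  T[5,:] = [+0.0000 +0.0705 +0.0866 +0.1190 -0.1207 -0.2550]
|roots of det(T-λI)|: 0.5395, 0.2535, 0.2535, 0.1556, 0.0536, 0.0000.
ρ = 0.5395; 0.5395 < 1, so it converges for any x₀.

yes, ρ = 0.5395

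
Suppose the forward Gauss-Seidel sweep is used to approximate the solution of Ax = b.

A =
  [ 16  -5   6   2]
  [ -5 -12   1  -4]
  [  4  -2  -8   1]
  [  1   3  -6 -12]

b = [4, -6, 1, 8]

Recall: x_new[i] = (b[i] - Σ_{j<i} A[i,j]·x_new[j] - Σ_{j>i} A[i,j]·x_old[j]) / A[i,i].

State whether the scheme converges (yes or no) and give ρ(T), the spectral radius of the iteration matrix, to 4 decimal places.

Split A = D + L + U, D = diag(16, -12, -8, -12).
Gauss-Seidel: T = -(D+L)⁻¹U, row 0 first, T[0,1] = -(-5)/(16) = +0.3125; later rows by forward substitution.
  T[0,:] = [+0.0000  +0.3125  -0.3750  -0.1250]
  T[1,:] = [+0.0000  -0.1302  +0.2396  -0.2812]
  T[2,:] = [+0.0000  +0.1888  -0.2474  +0.1328]
  T[3,:] = [+0.0000  -0.1009  +0.1523  -0.1471]
|λ(T)| sorted: 0.5351, 0.0283, 0.0179, 0.0000.
spectral radius ρ = 0.5351; 0.5351 < 1, so it converges for any x₀.

yes, ρ = 0.5351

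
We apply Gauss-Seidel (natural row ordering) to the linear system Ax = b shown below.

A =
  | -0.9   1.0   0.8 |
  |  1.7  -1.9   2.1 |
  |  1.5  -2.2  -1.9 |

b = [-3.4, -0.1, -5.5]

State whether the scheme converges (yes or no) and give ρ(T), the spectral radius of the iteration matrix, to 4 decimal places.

A = D + L + U where D = diag(-0.9, -1.9, -1.9).
GS T = -(D+L)⁻¹U: row 0 first, T[0,2] = -(0.8)/(-0.9) = +0.8889; later rows by forward substitution.
  T[0,:] = [+0.0000 +1.1111 +0.8889]
  T[1,:] = [+0.0000 +0.9942 +1.9006]
  T[2,:] = [+0.0000 -0.2739 -1.4989]
|eigenvalues of T|: 1.2689, 0.7641, 0.0000.
ρ(T) = max|λ| = 1.2689; 1.2689 > 1: divergent.

no, ρ = 1.2689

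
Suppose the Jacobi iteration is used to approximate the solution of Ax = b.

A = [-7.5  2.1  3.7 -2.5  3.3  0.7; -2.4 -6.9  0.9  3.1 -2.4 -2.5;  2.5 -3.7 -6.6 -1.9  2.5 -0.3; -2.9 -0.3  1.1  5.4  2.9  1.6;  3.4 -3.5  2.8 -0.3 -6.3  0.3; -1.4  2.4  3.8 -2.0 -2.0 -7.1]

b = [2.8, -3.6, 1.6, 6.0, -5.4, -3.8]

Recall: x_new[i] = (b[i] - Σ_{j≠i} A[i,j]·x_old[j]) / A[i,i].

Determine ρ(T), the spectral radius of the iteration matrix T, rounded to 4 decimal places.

A = D + L + U where D = diag(-7.5, -6.9, -6.6, 5.4, -6.3, -7.1).
Jacobi: T = -D⁻¹(L+U), T[0,4] = -(3.3)/(-7.5) = +0.4400; T[0,0] = 0.
  T[0,:] = [+0.0000 +0.2800 +0.4933 -0.3333 +0.4400 +0.0933]
  T[1,:] = [-0.3478 +0.0000 +0.1304 +0.4493 -0.3478 -0.3623]
  T[2,:] = [+0.3788 -0.5606 +0.0000 -0.2879 +0.3788 -0.0455]
  T[3,:] = [+0.5370 +0.0556 -0.2037 +0.0000 -0.5370 -0.2963]
  T[4,:] = [+0.5397 -0.5556 +0.4444 -0.0476 +0.0000 +0.0476]
  T[5,:] = [-0.1972 +0.3380 +0.5352 -0.2817 -0.2817 +0.0000]
|eigenvalues of T|: 1.1333, 0.6665, 0.6665, 0.5750, 0.5750, 0.3194.
spectral radius ρ = 1.1333; 1.1333 > 1, so it fails to converge.

1.1333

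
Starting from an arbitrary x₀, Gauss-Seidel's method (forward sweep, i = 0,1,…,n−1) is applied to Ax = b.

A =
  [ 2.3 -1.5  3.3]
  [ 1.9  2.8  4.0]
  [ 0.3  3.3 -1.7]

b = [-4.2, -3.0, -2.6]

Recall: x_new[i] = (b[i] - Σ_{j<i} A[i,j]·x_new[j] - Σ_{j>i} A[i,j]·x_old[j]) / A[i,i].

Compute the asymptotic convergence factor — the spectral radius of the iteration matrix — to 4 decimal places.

A = D + L + U where D = diag(2.3, 2.8, -1.7).
Gauss-Seidel: T = -(D+L)⁻¹U, row 0 first, T[0,1] = -(-1.5)/(2.3) = +0.6522; later rows by forward substitution.
  T[0,:] = [+0.0000  +0.6522  -1.4348]
  T[1,:] = [+0.0000  -0.4425  -0.4550]
  T[2,:] = [+0.0000  -0.7440  -1.1364]
|λ(T)| sorted: 1.4668, 0.1121, 0.0000.
ρ(T) = max|λ| = 1.4668; 1.4668 > 1 ⇒ diverges.

1.4668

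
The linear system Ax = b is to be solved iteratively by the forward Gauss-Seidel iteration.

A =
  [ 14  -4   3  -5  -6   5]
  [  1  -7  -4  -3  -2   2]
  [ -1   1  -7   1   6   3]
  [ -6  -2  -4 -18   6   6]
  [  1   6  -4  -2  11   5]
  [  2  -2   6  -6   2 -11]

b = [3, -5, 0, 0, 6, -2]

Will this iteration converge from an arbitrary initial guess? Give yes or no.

yes

Write A = D+L+U with D = diag(14, -7, -7, -18, 11, -11).
Gauss-Seidel: T = -(D+L)⁻¹U, row 0 first, T[0,5] = -(5)/(14) = -0.3571; later rows by forward substitution.
  T[0,:] = [+0.0000, +0.2857, -0.2143, +0.3571, +0.4286, -0.3571]
  T[1,:] = [+0.0000, +0.0408, -0.6020, -0.3776, -0.2245, +0.2347]
  T[2,:] = [+0.0000, -0.0350, -0.0554, +0.0379, +0.7638, +0.5131]
  T[3,:] = [+0.0000, -0.0920, +0.1506, -0.0855, +0.0457, +0.3123]
  T[4,:] = [+0.0000, -0.0777, +0.3551, +0.1717, +0.3696, -0.3067]
  T[5,:] = [+0.0000, +0.0615, +0.0227, +0.2321, +0.5777, -0.0538]
|λ(T)| sorted: 0.8436, 0.3191, 0.3191, 0.1695, 0.0441, 0.0000.
ρ = 0.8436; 0.8436 < 1: convergent.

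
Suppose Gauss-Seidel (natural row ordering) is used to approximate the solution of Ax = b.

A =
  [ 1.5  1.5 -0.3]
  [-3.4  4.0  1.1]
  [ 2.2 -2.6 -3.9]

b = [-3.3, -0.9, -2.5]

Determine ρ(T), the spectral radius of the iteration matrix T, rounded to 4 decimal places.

Let D = diag(1.5, 4, -3.9); L, U the strict triangles.
GS T = -(D+L)⁻¹U: row 0 first, T[0,2] = -(-0.3)/(1.5) = +0.2000; later rows by forward substitution.
  T[0,:] = [+0.0000  -1.0000  +0.2000]
  T[1,:] = [+0.0000  -0.8500  -0.1050]
  T[2,:] = [+0.0000  +0.0026  +0.1828]
|roots of det(T-λI)|: 0.8497, 0.1826, 0.0000.
ρ = 0.8497; 0.8497 < 1 ⇒ converges.

0.8497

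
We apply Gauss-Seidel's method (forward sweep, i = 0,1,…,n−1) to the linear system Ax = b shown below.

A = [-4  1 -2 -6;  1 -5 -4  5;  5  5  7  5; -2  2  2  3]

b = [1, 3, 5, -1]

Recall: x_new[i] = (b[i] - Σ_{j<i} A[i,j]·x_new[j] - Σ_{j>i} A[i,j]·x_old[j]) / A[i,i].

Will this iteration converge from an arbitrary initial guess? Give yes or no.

Split A = D + L + U, D = diag(-4, -5, 7, 3).
Gauss-Seidel: T = -(D+L)⁻¹U, row 0 first, T[0,3] = -(-6)/(-4) = -1.5000; later rows by forward substitution.
  T[0,:] = [+0.0000, +0.2500, -0.5000, -1.5000]
  T[1,:] = [+0.0000, +0.0500, -0.9000, +0.7000]
  T[2,:] = [+0.0000, -0.2143, +1.0000, -0.1429]
  T[3,:] = [+0.0000, +0.2762, -0.4000, -1.3714]
eigenvalue magnitudes: 1.5008, 1.2309, 0.0516, 0.0000.
spectral radius ρ = 1.5008; 1.5008 > 1: divergent.

no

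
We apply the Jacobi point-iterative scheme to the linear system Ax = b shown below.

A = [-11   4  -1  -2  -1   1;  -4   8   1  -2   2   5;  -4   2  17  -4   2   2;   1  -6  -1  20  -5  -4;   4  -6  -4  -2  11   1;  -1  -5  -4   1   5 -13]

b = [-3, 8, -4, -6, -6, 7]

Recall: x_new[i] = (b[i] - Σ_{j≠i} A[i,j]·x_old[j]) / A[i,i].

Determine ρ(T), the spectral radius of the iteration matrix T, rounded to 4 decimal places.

Let D = diag(-11, 8, 17, 20, 11, -13); L, U the strict triangles.
Jacobi: T = -D⁻¹(L+U), T[0,2] = -(-1)/(-11) = -0.0909; T[0,0] = 0.
  T[0,:] = [+0.0000  +0.3636  -0.0909  -0.1818  -0.0909  +0.0909]
  T[1,:] = [+0.5000  +0.0000  -0.1250  +0.2500  -0.2500  -0.6250]
  T[2,:] = [+0.2353  -0.1176  +0.0000  +0.2353  -0.1176  -0.1176]
  T[3,:] = [-0.0500  +0.3000  +0.0500  +0.0000  +0.2500  +0.2000]
  T[4,:] = [-0.3636  +0.5455  +0.3636  +0.1818  +0.0000  -0.0909]
  T[5,:] = [-0.0769  -0.3846  -0.3077  +0.0769  +0.3846  +0.0000]
|roots of det(T-λI)|: 0.8610, 0.5465, 0.5465, 0.3358, 0.3358, 0.1376.
spectral radius ρ = 0.8610; 0.8610 < 1 ⇒ converges.

0.8610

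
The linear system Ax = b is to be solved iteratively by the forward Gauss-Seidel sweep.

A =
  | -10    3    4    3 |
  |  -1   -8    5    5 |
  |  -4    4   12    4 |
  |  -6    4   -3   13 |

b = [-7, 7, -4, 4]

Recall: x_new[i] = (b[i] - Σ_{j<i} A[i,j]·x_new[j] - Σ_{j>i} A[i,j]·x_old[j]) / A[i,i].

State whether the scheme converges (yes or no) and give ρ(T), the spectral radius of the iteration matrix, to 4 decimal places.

Diagonal D = diag(-10, -8, 12, 13); L, U strict lower/upper.
GS T = -(D+L)⁻¹U: row 0 first, T[0,3] = -(3)/(-10) = +0.3000; later rows by forward substitution.
  T[0,:] = [+0.0000 +0.3000 +0.4000 +0.3000]
  T[1,:] = [+0.0000 -0.0375 +0.5750 +0.5875]
  T[2,:] = [+0.0000 +0.1125 -0.0583 -0.4292]
  T[3,:] = [+0.0000 +0.1760 -0.0058 -0.1413]
eigenvalue magnitudes: 0.5856, 0.2219, 0.2219, 0.0000.
spectral radius ρ = 0.5856; 0.5856 < 1 ⇒ converges.

yes, ρ = 0.5856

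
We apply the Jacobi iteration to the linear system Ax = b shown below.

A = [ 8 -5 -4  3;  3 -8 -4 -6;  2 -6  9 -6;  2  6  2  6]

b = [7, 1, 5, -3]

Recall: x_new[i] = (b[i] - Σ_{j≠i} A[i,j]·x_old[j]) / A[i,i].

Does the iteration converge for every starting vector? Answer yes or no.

Let D = diag(8, -8, 9, 6); L, U the strict triangles.
T_J = -D⁻¹(L+U): T[2,1] = -(-6)/(9) = +0.6667; T[2,2] = 0.
  T[0,:] = [+0.0000 +0.6250 +0.5000 -0.3750]
  T[1,:] = [+0.3750 +0.0000 -0.5000 -0.7500]
  T[2,:] = [-0.2222 +0.6667 +0.0000 +0.6667]
  T[3,:] = [-0.3333 -1.0000 -0.3333 +0.0000]
|roots of det(T-λI)|: 1.1639, 0.7988, 0.7988, 0.3273.
spectral radius ρ = 1.1639; 1.1639 > 1 ⇒ diverges.

no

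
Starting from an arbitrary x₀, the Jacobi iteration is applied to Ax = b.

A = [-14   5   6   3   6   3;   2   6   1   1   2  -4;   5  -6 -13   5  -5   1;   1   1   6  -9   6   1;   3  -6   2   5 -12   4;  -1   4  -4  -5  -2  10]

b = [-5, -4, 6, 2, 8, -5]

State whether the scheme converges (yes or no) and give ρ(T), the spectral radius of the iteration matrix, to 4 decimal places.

A = D + L + U where D = diag(-14, 6, -13, -9, -12, 10).
Jacobi T = -D⁻¹(L+U): T[1,5] = -(-4)/(6) = +0.6667; T[1,1] = 0.
  T[0,:] = [+0.0000, +0.3571, +0.4286, +0.2143, +0.4286, +0.2143]
  T[1,:] = [-0.3333, +0.0000, -0.1667, -0.1667, -0.3333, +0.6667]
  T[2,:] = [+0.3846, -0.4615, +0.0000, +0.3846, -0.3846, +0.0769]
  T[3,:] = [+0.1111, +0.1111, +0.6667, +0.0000, +0.6667, +0.1111]
  T[4,:] = [+0.2500, -0.5000, +0.1667, +0.4167, +0.0000, +0.3333]
  T[5,:] = [+0.1000, -0.4000, +0.4000, +0.5000, +0.2000, +0.0000]
|roots of det(T-λI)|: 1.1263, 0.7218, 0.4861, 0.4861, 0.4546, 0.1565.
ρ(T) = max|λ| = 1.1263; 1.1263 > 1 ⇒ diverges.

no, ρ = 1.1263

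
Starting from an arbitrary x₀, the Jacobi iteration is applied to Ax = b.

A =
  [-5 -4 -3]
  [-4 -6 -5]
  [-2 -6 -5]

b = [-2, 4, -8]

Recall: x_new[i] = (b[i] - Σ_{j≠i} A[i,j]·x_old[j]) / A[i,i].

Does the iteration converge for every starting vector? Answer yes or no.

no

Write A = D+L+U with D = diag(-5, -6, -5).
Jacobi T = -D⁻¹(L+U): T[1,2] = -(-5)/(-6) = -0.8333; T[1,1] = 0.
  T[0,:] = [+0.0000, -0.8000, -0.6000]
  T[1,:] = [-0.6667, +0.0000, -0.8333]
  T[2,:] = [-0.4000, -1.2000, +0.0000]
moduli |λ_i(T)| = 1.5063, 1.0207, 0.4856.
ρ = 1.5063; 1.5063 > 1 ⇒ diverges.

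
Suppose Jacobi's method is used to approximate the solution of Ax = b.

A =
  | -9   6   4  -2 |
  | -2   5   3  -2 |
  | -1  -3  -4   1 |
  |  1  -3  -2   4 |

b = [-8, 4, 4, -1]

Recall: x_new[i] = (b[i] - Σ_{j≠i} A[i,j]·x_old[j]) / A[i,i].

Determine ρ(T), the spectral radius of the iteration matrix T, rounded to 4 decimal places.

1.2119

Diagonal D = diag(-9, 5, -4, 4); L, U strict lower/upper.
Jacobi: T = -D⁻¹(L+U), T[3,2] = -(-2)/(4) = +0.5000; T[3,3] = 0.
  T[0,:] = [+0.0000 +0.6667 +0.4444 -0.2222]
  T[1,:] = [+0.4000 +0.0000 -0.6000 +0.4000]
  T[2,:] = [-0.2500 -0.7500 +0.0000 +0.2500]
  T[3,:] = [-0.2500 +0.7500 +0.5000 +0.0000]
|λ(T)| sorted: 1.2119, 0.7761, 0.2742, 0.1615.
ρ = 1.2119; 1.2119 > 1, so it fails to converge.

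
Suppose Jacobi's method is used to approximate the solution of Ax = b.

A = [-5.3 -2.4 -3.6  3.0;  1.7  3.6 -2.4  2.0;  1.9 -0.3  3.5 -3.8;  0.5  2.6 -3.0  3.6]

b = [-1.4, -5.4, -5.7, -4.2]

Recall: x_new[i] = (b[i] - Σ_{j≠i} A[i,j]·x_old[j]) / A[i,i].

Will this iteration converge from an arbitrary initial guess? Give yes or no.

A = D + L + U where D = diag(-5.3, 3.6, 3.5, 3.6).
Jacobi: T = -D⁻¹(L+U), T[2,0] = -(1.9)/(3.5) = -0.5429; T[2,2] = 0.
  T[0,:] = [+0.0000 -0.4528 -0.6792 +0.5660]
  T[1,:] = [-0.4722 +0.0000 +0.6667 -0.5556]
  T[2,:] = [-0.5429 +0.0857 +0.0000 +1.0857]
  T[3,:] = [-0.1389 -0.7222 +0.8333 +0.0000]
eigenvalue magnitudes: 1.3597, 0.9148, 0.9148, 0.4679.
spectral radius ρ = 1.3597; 1.3597 > 1, so it fails to converge.

no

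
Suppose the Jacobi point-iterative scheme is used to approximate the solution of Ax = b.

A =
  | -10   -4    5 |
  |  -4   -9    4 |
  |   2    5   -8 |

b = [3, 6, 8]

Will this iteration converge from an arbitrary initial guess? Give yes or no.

Let D = diag(-10, -9, -8); L, U the strict triangles.
Jacobi T = -D⁻¹(L+U): T[0,1] = -(-4)/(-10) = -0.4000; T[0,0] = 0.
  T[0,:] = [+0.0000, -0.4000, +0.5000]
  T[1,:] = [-0.4444, +0.0000, +0.4444]
  T[2,:] = [+0.2500, +0.6250, +0.0000]
|roots of det(T-λI)|: 0.8872, 0.4546, 0.4546.
ρ = 0.8872; 0.8872 < 1, so it converges for any x₀.

yes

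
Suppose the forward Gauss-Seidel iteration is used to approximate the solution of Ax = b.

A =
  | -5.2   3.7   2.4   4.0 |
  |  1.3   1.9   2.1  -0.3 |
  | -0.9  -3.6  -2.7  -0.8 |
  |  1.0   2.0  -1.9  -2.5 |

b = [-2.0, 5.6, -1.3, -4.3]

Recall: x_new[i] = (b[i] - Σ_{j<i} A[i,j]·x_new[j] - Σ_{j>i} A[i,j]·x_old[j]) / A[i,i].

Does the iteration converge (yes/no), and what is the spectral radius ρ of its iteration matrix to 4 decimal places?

no, ρ = 1.6415

A = D + L + U where D = diag(-5.2, 1.9, -2.7, -2.5).
T_GS = -(D+L)⁻¹U: row 0 first, T[0,2] = -(2.4)/(-5.2) = +0.4615; later rows by forward substitution.
  T[0,:] = [+0.0000  +0.7115  +0.4615  +0.7692]
  T[1,:] = [+0.0000  -0.4868  -1.4211  -0.3684]
  T[2,:] = [+0.0000  +0.4119  +1.7409  -0.0615]
  T[3,:] = [+0.0000  -0.4179  -2.2753  +0.0597]
moduli |λ_i(T)| = 1.6415, 0.2383, 0.2383, 0.0000.
ρ = 1.6415; 1.6415 > 1, so it fails to converge.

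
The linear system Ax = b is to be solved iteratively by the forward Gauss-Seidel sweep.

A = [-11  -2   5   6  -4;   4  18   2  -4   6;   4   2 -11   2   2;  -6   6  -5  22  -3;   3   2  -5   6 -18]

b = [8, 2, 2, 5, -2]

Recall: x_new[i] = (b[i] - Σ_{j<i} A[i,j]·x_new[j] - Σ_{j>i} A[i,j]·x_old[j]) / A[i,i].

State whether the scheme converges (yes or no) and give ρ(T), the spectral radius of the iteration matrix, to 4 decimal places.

yes, ρ = 0.5113

Diagonal D = diag(-11, 18, -11, 22, -18); L, U strict lower/upper.
Gauss-Seidel: T = -(D+L)⁻¹U, row 0 first, T[0,3] = -(6)/(-11) = +0.5455; later rows by forward substitution.
  T[0,:] = [+0.0000  -0.1818  +0.4545  +0.5455  -0.3636]
  T[1,:] = [+0.0000  +0.0404  -0.2121  +0.1010  -0.2525]
  T[2,:] = [+0.0000  -0.0588  +0.1267  +0.3985  +0.0037]
  T[3,:] = [+0.0000  -0.0740  +0.2106  +0.2118  +0.1069]
  T[4,:] = [+0.0000  -0.0341  +0.0872  +0.0620  -0.0541]
|eigenvalues of T|: 0.5113, 0.0842, 0.0842, 0.0230, 0.0000.
spectral radius ρ = 0.5113; 0.5113 < 1 ⇒ converges.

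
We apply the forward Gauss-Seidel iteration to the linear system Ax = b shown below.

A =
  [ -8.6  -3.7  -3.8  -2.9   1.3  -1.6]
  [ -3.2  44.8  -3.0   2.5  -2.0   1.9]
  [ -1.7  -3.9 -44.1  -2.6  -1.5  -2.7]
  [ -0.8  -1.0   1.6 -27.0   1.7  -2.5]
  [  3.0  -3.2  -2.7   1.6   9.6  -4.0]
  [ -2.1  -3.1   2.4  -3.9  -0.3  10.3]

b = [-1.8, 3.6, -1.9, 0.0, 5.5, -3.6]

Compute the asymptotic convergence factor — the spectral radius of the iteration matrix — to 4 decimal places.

0.3266

Write A = D+L+U with D = diag(-8.6, 44.8, -44.1, -27, 9.6, 10.3).
T_GS = -(D+L)⁻¹U: row 0 first, T[0,5] = -(-1.6)/(-8.6) = -0.1860; later rows by forward substitution.
  T[0,:] = [+0.0000 -0.4302 -0.4419 -0.3372 +0.1512 -0.1860]
  T[1,:] = [+0.0000 -0.0307 +0.0354 -0.0799 +0.0554 -0.0557]
  T[2,:] = [+0.0000 +0.0193 +0.0139 -0.0389 -0.0447 -0.0491]
  T[3,:] = [+0.0000 +0.0150 +0.0126 +0.0106 +0.0538 -0.0879]
  T[4,:] = [+0.0000 +0.1271 +0.1517 +0.0660 -0.0503 +0.4571]
  T[5,:] = [+0.0000 -0.0921 -0.0735 -0.0778 +0.0768 -0.0632]
|roots of det(T-λI)|: 0.3266, 0.1371, 0.0983, 0.0983, 0.0210, 0.0000.
spectral radius ρ = 0.3266; 0.3266 < 1, so it converges for any x₀.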